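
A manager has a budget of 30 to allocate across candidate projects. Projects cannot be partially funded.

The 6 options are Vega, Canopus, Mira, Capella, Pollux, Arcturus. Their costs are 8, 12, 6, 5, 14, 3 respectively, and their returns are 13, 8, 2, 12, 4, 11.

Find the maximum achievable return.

44

Allowing fractional choices, the relaxed optimum would be about 44.7, but projects are indivisible.
Vega + Mira + Capella + Arcturus: cost 8 + 6 + 5 + 3 = 22 ≤ 30, return 13 + 2 + 12 + 11 = 38.
Vega + Canopus + Capella + Arcturus: cost 8 + 12 + 5 + 3 = 28 ≤ 30, return 13 + 8 + 12 + 11 = 44.
Vega + Capella + Pollux + Arcturus: cost 8 + 5 + 14 + 3 = 30 ≤ 30, return 13 + 12 + 4 + 11 = 40.
Best is Vega, Canopus, Capella, and Arcturus with total return 44.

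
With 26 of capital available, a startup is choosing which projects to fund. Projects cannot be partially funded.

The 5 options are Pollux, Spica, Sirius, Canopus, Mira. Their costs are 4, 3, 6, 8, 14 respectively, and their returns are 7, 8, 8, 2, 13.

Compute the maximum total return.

29

This is an integer program with binary decision variables.
Pollux + Spica + Mira: cost 4 + 3 + 14 = 21 ≤ 26, return 7 + 8 + 13 = 28.
Spica + Sirius + Mira: cost 3 + 6 + 14 = 23 ≤ 26, return 8 + 8 + 13 = 29.
Best is Spica, Sirius, and Mira with total return 29.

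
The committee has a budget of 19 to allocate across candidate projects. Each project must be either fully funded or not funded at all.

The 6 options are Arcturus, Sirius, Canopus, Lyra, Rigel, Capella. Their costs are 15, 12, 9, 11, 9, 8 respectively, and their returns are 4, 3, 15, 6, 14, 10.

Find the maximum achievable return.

Allowing fractional choices, the relaxed optimum would be about 30.2, but projects are indivisible.
Canopus + Capella: cost 9 + 8 = 17 ≤ 19, return 15 + 10 = 25.
Rigel + Capella: cost 9 + 8 = 17 ≤ 19, return 14 + 10 = 24.
Canopus + Rigel: cost 9 + 9 = 18 ≤ 19, return 15 + 14 = 29.
Best is Canopus and Rigel with total return 29.

29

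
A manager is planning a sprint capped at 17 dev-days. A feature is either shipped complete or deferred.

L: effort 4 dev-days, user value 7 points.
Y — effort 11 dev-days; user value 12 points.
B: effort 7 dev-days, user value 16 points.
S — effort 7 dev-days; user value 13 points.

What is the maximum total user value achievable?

29

Take B and S: effort 7 + 7 = 14 ≤ 17, user value 16 + 13 = 29.
No other feasible combination does better.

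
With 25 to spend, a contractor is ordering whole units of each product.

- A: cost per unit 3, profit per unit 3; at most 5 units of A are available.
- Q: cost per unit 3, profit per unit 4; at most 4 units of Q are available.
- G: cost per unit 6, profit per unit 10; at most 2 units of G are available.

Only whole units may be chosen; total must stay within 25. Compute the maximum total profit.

36

G has the best ratio (10/6); taking only G gives at most 2×10 = 20 (stopped by the supply cap of 2).
Mixing does better — 4×Q and 2×G: cost 24 ≤ 25, profit 4·4 + 2·10 = 36.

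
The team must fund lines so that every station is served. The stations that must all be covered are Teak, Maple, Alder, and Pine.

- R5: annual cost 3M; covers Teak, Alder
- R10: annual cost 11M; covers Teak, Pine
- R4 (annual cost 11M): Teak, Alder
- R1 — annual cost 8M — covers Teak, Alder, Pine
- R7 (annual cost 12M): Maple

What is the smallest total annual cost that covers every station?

20

This is an integer covering problem.
The greedy cost-per-new-station heuristic would pick R5, R1, and R7 for 23, but a cheaper cover exists.
Choose R1 and R7: together they cover Teak, Maple, Alder, Pine — every station.
Total annual cost: 8 + 12 = 20.
No cover costs less than 20.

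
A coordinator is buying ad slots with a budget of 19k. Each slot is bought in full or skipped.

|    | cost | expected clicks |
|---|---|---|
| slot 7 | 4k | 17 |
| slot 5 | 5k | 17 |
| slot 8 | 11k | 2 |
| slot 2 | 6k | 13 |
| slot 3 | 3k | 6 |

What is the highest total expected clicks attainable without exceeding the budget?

53

Take slot 7, slot 5, slot 2, and slot 3: cost 4 + 5 + 6 + 3 = 18 ≤ 19, expected clicks 17 + 17 + 13 + 6 = 53.
No other feasible combination does better.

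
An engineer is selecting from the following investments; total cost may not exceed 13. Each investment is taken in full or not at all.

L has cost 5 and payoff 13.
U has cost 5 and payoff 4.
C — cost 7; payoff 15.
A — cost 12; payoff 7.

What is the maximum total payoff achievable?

28

Take L and C: cost 5 + 7 = 12 ≤ 13, payoff 13 + 15 = 28.
No other feasible combination does better.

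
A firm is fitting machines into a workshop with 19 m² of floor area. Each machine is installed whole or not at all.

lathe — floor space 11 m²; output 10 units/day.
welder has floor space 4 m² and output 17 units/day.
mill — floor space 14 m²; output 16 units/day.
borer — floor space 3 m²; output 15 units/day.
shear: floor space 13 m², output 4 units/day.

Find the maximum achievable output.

This is a 0-1 knapsack instance.
Allowing fractional choices, the relaxed optimum would be about 45.7, but machines are indivisible.
welder + mill: floor space 4 + 14 = 18 ≤ 19, output 17 + 16 = 33.
lathe + welder + borer: floor space 11 + 4 + 3 = 18 ≤ 19, output 10 + 17 + 15 = 42.
Best is lathe, welder, and borer with total output 42.

42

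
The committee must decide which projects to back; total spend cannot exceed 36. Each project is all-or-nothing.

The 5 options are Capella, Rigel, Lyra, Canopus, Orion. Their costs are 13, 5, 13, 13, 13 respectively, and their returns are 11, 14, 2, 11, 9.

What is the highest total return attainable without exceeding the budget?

36

Treat it as a binary knapsack problem.
Capella + Rigel + Orion: cost 13 + 5 + 13 = 31 ≤ 36, return 11 + 14 + 9 = 34.
Rigel + Canopus + Orion: cost 5 + 13 + 13 = 31 ≤ 36, return 14 + 11 + 9 = 34.
Capella + Rigel + Canopus: cost 13 + 5 + 13 = 31 ≤ 36, return 11 + 14 + 11 = 36.
Best is Capella, Rigel, and Canopus with total return 36.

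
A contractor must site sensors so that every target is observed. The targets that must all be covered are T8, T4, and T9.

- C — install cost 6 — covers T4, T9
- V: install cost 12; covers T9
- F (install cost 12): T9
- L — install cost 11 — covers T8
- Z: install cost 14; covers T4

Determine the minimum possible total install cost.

17

Choose C and L: together they cover T8, T4, T9 — every target.
Total install cost: 6 + 11 = 17.
No cover costs less than 17.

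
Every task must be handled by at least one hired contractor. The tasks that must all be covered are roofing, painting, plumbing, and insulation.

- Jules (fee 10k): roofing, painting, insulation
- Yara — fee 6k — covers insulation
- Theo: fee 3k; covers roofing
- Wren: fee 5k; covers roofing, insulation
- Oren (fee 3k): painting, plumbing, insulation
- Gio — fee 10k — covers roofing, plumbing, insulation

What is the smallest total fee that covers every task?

6

Choose Theo and Oren: together they cover roofing, painting, plumbing, insulation — every task.
Total fee: 3 + 3 = 6.
No cover costs less than 6.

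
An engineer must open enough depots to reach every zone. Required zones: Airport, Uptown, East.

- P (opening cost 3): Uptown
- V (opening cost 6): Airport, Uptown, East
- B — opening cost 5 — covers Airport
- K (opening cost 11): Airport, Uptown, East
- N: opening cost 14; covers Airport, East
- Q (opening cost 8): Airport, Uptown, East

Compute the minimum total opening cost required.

6

V alone covers Airport, Uptown, East — every zone.
Total opening cost: 6.
No cover costs less than 6.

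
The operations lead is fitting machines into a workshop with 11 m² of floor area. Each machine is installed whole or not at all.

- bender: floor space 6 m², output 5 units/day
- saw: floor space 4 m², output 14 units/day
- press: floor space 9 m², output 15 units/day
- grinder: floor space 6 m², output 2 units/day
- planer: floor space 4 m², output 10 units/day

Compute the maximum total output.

saw + planer: floor space 4 + 4 = 8 ≤ 11, output 14 + 10 = 24.
bender + saw: floor space 6 + 4 = 10 ≤ 11, output 5 + 14 = 19.
Best is saw and planer with total output 24.

24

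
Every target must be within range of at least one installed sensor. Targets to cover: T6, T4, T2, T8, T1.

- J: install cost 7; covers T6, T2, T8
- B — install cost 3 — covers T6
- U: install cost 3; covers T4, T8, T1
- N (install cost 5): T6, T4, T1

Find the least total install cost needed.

Choose J and U: together they cover T6, T4, T2, T8, T1 — every target.
Total install cost: 7 + 3 = 10.

10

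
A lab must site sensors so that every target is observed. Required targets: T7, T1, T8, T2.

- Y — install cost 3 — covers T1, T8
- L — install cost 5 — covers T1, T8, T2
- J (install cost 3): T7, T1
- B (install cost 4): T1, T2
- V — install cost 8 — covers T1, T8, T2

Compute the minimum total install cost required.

8

The greedy cost-per-new-target heuristic would pick Y, J, and B for 10, but a cheaper cover exists.
Choose L and J: together they cover T7, T1, T8, T2 — every target.
Total install cost: 5 + 3 = 8.
No cover costs less than 8.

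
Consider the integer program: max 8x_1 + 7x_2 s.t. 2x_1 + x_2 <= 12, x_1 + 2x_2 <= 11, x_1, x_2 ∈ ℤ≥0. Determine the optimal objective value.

54

(x_1,x_2)=(5,2) is feasible, giving 54.
(x_1,x_2)=(4,3) is feasible, giving 53.
No feasible integer point exceeds 54.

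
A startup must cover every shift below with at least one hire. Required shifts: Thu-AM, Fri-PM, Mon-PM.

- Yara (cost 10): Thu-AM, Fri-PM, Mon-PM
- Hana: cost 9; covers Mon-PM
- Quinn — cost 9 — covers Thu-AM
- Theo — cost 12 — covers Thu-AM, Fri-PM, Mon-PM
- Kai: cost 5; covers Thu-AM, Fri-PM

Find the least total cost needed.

Yara alone covers Thu-AM, Fri-PM, Mon-PM — every shift.
Total cost: 10.

10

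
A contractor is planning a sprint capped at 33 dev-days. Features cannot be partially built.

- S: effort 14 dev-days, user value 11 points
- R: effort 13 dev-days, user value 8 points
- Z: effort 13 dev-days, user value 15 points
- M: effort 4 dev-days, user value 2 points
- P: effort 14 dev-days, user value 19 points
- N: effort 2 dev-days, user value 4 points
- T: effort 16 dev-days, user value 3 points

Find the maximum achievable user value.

40

Take Z, M, P, and N: effort 13 + 4 + 14 + 2 = 33 ≤ 33, user value 15 + 2 + 19 + 4 = 40.
No other feasible combination does better.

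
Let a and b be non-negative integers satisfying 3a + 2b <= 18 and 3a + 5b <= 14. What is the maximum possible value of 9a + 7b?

36

(a,b)=(4,0) is feasible, giving 36.
(a,b)=(3,1) is feasible, giving 34.
(a,b)=(3,0) is feasible, giving 27.
Maximum is 36 at (a,b)=(4,0).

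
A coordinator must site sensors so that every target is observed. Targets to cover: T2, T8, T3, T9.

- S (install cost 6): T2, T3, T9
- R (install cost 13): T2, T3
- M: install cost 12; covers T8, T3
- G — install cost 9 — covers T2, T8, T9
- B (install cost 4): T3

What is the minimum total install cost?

13

The greedy cost-per-new-target heuristic would pick S and G for 15, but a cheaper cover exists.
Choose G and B: together they cover T2, T8, T3, T9 — every target.
Total install cost: 9 + 4 = 13.
No cover costs less than 13.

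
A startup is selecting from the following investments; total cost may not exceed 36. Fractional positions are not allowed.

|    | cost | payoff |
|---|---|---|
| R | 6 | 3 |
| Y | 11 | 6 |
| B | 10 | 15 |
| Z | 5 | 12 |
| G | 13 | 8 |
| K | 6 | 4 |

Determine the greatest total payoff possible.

R + B + Z + G: cost 6 + 10 + 5 + 13 = 34 ≤ 36, payoff 3 + 15 + 12 + 8 = 38.
B + Z + G + K: cost 10 + 5 + 13 + 6 = 34 ≤ 36, payoff 15 + 12 + 8 + 4 = 39.
Y + B + Z + K: cost 11 + 10 + 5 + 6 = 32 ≤ 36, payoff 6 + 15 + 12 + 4 = 37.
Best is B, Z, G, and K with total payoff 39.

39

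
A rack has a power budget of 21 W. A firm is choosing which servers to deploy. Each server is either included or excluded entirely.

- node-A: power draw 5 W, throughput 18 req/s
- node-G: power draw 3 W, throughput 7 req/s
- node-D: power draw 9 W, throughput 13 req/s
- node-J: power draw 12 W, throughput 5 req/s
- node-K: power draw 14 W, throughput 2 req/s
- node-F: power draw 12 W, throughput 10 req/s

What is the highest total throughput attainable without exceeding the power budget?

This is an integer program with binary decision variables.
Allowing fractional choices, the relaxed optimum would be about 41.3, but servers are indivisible.
node-A + node-G + node-D: power draw 5 + 3 + 9 = 17 ≤ 21, throughput 18 + 7 + 13 = 38.
node-A + node-G + node-F: power draw 5 + 3 + 12 = 20 ≤ 21, throughput 18 + 7 + 10 = 35.
Best is node-A, node-G, and node-D with total throughput 38.

38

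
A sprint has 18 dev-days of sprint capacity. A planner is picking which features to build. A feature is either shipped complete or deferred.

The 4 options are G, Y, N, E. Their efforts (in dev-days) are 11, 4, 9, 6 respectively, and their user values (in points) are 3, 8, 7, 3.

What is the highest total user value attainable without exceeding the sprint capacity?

This is an integer program with binary decision variables.
Take Y and N: effort 4 + 9 = 13 ≤ 18, user value 8 + 7 = 15.
No other feasible combination does better.

15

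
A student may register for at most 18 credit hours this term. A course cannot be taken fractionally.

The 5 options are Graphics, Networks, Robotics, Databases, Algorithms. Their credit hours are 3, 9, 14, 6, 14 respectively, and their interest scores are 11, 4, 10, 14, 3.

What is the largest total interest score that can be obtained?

Take Graphics, Networks, and Databases: credit hours 3 + 9 + 6 = 18 ≤ 18, interest score 11 + 4 + 14 = 29.
No other feasible combination does better.

29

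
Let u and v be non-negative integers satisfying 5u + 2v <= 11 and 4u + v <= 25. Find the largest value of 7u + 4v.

(u,v)=(0,5) is feasible, giving 20.
(u,v)=(0,4) is feasible, giving 16.
The best lattice point is (0,5), giving 20.

20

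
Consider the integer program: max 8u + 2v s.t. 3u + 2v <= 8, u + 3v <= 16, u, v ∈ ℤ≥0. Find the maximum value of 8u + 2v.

Relaxing integrality, the LP optimum is 21.33 at (u,v) = (2.67, 0), which is not an integer point.
(u,v)=(2,1): 3·2+2·1=8≤8, 1·2+3·1=5≤16, objective 18.
(u,v)=(2,0): 3·2+2·0=6≤8, 1·2+3·0=2≤16, objective 16.
(u,v)=(1,2): 3·1+2·2=7≤8, 1·1+3·2=7≤16, objective 12.
(u,v)=(1,1): 3·1+2·1=5≤8, 1·1+3·1=4≤16, objective 10.
No feasible integer point exceeds 18.

18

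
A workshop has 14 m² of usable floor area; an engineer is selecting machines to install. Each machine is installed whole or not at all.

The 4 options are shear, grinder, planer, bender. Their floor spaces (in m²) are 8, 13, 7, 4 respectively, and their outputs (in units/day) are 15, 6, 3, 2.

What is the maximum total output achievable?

This is a 0-1 knapsack instance.
Take shear and bender: floor space 8 + 4 = 12 ≤ 14, output 15 + 2 = 17.
No other feasible combination does better.

17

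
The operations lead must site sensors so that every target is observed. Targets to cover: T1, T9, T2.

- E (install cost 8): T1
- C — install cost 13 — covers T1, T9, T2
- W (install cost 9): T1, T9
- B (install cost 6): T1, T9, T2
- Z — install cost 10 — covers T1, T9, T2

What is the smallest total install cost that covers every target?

B alone covers T1, T9, T2 — every target.
Total install cost: 6.

6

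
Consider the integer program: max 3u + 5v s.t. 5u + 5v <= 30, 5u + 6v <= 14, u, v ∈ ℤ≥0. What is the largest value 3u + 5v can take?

Relaxing integrality, the LP optimum is 11.67 at (u,v) = (0, 2.33), which is not an integer point.
(u,v)=(0,2): 5·0+5·2=10≤30, 5·0+6·2=12≤14, objective 10.
(u,v)=(1,1): 5·1+5·1=10≤30, 5·1+6·1=11≤14, objective 8.
(u,v)=(0,1): 5·0+5·1=5≤30, 5·0+6·1=6≤14, objective 5.
Maximum is 10 at (u,v)=(0,2).

10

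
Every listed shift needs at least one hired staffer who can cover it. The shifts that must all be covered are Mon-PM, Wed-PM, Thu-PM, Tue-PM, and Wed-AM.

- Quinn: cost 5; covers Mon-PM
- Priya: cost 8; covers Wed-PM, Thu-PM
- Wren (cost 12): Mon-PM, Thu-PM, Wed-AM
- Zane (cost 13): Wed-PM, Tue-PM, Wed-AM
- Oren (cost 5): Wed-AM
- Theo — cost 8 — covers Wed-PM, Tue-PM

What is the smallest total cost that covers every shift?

The greedy cost-per-new-shift heuristic would pick Priya, Quinn, Oren, and Theo for 26, but a cheaper cover exists.
Choose Wren and Theo: together they cover Mon-PM, Wed-PM, Thu-PM, Tue-PM, Wed-AM — every shift.
Total cost: 12 + 8 = 20.
No cover costs less than 20.

20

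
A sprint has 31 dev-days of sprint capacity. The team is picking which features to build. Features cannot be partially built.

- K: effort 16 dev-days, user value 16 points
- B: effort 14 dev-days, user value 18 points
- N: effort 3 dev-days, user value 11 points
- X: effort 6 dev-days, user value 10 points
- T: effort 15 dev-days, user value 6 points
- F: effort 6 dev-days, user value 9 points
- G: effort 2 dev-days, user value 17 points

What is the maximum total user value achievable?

Treat it as a binary knapsack problem.
B + N + X + F + G: effort 14 + 3 + 6 + 6 + 2 = 31 ≤ 31, user value 18 + 11 + 10 + 9 + 17 = 65.
B + N + X + G: effort 14 + 3 + 6 + 2 = 25 ≤ 31, user value 18 + 11 + 10 + 17 = 56.
B + N + F + G: effort 14 + 3 + 6 + 2 = 25 ≤ 31, user value 18 + 11 + 9 + 17 = 55.
Best is B, N, X, F, and G with total user value 65.

65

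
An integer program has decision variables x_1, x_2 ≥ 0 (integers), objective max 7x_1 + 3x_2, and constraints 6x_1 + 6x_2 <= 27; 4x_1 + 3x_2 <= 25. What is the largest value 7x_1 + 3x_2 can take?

(x_1,x_2)=(4,0): 6·4+6·0=24≤27, 4·4+3·0=16≤25, objective 28.
(x_1,x_2)=(3,1): 6·3+6·1=24≤27, 4·3+3·1=15≤25, objective 24.
(x_1,x_2)=(3,0): 6·3+6·0=18≤27, 4·3+3·0=12≤25, objective 21.
The best lattice point is (4,0), giving 28.

28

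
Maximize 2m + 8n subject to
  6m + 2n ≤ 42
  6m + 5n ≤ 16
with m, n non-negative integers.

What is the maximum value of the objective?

24

(m,n)=(0,3): 6·0+2·3=6≤42, 6·0+5·3=15≤16, objective 24.
(m,n)=(1,2): 6·1+2·2=10≤42, 6·1+5·2=16≤16, objective 18.
No feasible integer point exceeds 24.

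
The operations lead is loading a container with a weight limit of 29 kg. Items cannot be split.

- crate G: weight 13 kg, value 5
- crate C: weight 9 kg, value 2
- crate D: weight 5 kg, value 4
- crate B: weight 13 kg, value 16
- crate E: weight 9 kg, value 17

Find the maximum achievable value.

Allowing fractional choices, the relaxed optimum would be about 37.8, but items are indivisible.
crate D + crate B + crate E: weight 5 + 13 + 9 = 27 ≤ 29, value 4 + 16 + 17 = 37.
crate B + crate E: weight 13 + 9 = 22 ≤ 29, value 16 + 17 = 33.
Best is crate D, crate B, and crate E with total value 37.

37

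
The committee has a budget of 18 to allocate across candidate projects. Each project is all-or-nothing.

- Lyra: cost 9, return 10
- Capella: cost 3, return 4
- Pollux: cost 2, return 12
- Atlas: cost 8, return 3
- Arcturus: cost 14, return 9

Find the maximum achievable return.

This is an integer program with binary decision variables.
Allowing fractional choices, the relaxed optimum would be about 28.6, but projects are indivisible.
Lyra + Capella + Pollux: cost 9 + 3 + 2 = 14 ≤ 18, return 10 + 4 + 12 = 26.
Lyra + Pollux: cost 9 + 2 = 11 ≤ 18, return 10 + 12 = 22.
Best is Lyra, Capella, and Pollux with total return 26.

26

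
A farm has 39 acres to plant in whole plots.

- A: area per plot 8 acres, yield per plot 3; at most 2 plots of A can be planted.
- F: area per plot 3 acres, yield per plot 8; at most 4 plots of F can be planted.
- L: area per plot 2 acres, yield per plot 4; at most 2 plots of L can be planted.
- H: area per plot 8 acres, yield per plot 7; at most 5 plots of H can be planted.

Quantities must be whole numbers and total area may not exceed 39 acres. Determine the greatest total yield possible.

This is a bounded integer knapsack.
F has the best ratio (8/3); taking only F gives at most 4×8 = 32 (stopped by the supply cap of 4).
Mixing does better — 4×F, 1×L, and 3×H: area 38 ≤ 39, yield 4·8 + 1·4 + 3·7 = 57.

57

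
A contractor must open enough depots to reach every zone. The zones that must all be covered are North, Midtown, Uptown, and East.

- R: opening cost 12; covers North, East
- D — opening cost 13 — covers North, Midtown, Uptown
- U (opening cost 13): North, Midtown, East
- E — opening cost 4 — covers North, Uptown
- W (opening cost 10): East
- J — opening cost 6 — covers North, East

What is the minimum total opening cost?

17

The greedy cost-per-new-zone heuristic would pick E, J, and D for 23, but a cheaper cover exists.
Choose U and E: together they cover North, Midtown, Uptown, East — every zone.
Total opening cost: 13 + 4 = 17.
No cover costs less than 17.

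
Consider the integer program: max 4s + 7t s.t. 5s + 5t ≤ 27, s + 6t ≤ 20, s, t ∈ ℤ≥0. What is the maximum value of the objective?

29

The continuous relaxation peaks at (2.48, 2.92) with value 30.36; rounding to a feasible lattice point costs some objective.
(s,t)=(2,3): 5·2+5·3=25≤27, 1·2+6·3=20≤20, objective 29.
(s,t)=(3,2): 5·3+5·2=25≤27, 1·3+6·2=15≤20, objective 26.
(s,t)=(1,3): 5·1+5·3=20≤27, 1·1+6·3=19≤20, objective 25.
(s,t)=(2,2): 5·2+5·2=20≤27, 1·2+6·2=14≤20, objective 22.
No feasible integer point exceeds 29.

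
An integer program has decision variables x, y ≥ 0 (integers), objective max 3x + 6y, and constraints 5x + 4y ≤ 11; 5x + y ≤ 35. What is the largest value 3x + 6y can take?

12

(x,y)=(0,2): 5·0+4·2=8≤11, 5·0+1·2=2≤35, objective 12.
(x,y)=(1,1): 5·1+4·1=9≤11, 5·1+1·1=6≤35, objective 9.
(x,y)=(0,1): 5·0+4·1=4≤11, 5·0+1·1=1≤35, objective 6.
The best lattice point is (0,2), giving 12.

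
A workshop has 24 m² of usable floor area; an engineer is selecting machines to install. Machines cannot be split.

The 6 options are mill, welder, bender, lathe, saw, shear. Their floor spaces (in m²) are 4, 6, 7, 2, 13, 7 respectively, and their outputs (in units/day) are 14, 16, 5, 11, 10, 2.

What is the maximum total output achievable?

46

mill + welder + bender + lathe: floor space 4 + 6 + 7 + 2 = 19 ≤ 24, output 14 + 16 + 5 + 11 = 46.
mill + welder + lathe + shear: floor space 4 + 6 + 2 + 7 = 19 ≤ 24, output 14 + 16 + 11 + 2 = 43.
Best is mill, welder, bender, and lathe with total output 46.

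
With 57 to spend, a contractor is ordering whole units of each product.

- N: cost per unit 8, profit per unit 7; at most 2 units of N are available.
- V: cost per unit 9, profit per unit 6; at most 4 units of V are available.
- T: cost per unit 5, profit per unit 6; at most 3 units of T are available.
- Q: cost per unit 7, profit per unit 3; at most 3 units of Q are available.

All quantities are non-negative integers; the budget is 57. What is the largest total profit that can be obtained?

Take 2×N, 2×V, 3×T, and 1×Q: cost 56 ≤ 57, profit 2·7 + 2·6 + 3·6 + 1·3 = 47.
T has the best ratio (6/5) and is taken to its limit of 3; remaining capacity is filled optimally with the others.

47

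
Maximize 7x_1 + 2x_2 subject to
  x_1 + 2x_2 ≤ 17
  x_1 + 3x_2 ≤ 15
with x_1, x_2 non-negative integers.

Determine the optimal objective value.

(x_1,x_2)=(15,0): 1·15+2·0=15≤17, 1·15+3·0=15≤15, objective 105.
(x_1,x_2)=(14,0): 1·14+2·0=14≤17, 1·14+3·0=14≤15, objective 98.
The best lattice point is (15,0), giving 105.

105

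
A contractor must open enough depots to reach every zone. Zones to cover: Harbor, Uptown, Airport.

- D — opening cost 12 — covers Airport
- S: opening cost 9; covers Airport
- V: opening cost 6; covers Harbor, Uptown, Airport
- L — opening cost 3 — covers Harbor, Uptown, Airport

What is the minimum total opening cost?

3

L alone covers Harbor, Uptown, Airport — every zone.
Total opening cost: 3.
No cover costs less than 3.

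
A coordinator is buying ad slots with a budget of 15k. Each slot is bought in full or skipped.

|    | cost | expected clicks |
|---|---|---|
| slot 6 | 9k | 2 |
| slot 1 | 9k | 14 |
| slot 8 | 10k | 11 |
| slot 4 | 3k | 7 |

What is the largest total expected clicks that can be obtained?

21

Treat it as a binary knapsack problem.
Allowing fractional choices, the relaxed optimum would be about 24.3, but ad slots are indivisible.
slot 1 + slot 4: cost 9 + 3 = 12 ≤ 15, expected clicks 14 + 7 = 21.
slot 8 + slot 4: cost 10 + 3 = 13 ≤ 15, expected clicks 11 + 7 = 18.
Best is slot 1 and slot 4 with total expected clicks 21.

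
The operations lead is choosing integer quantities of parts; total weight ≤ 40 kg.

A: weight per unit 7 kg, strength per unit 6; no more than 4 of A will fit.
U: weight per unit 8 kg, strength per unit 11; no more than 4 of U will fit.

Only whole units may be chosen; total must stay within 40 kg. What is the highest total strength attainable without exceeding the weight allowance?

50

This is a bounded integer knapsack.
2×A and 3×U: weight 38 ≤ 40, strength 2·6 + 3·11 = 45.
1×A and 4×U: weight 39 ≤ 40, strength 1·6 + 4·11 = 50.
Best is 50.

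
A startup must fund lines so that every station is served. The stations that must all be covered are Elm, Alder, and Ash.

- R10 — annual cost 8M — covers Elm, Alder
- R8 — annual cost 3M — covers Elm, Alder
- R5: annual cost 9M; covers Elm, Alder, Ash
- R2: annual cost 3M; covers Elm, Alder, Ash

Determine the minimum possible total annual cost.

3

R2 alone covers Elm, Alder, Ash — every station.
Total annual cost: 3.
No cover costs less than 3.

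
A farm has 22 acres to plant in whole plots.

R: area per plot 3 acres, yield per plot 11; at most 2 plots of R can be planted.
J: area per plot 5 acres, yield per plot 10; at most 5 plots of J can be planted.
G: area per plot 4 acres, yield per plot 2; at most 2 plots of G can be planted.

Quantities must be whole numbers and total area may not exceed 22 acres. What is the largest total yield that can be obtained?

R has the best ratio (11/3); taking only R gives at most 2×11 = 22 (stopped by the supply cap of 2).
Mixing does better — 2×R and 3×J: area 21 ≤ 22, yield 2·11 + 3·10 = 52.

52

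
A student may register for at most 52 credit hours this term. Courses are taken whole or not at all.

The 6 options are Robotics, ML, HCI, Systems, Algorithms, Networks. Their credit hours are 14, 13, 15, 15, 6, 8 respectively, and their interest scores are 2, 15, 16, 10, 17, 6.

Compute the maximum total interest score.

58

This is a 0-1 knapsack instance.
Allowing fractional choices, the relaxed optimum would be about 60.7, but courses are indivisible.
Robotics + ML + HCI + Algorithms: credit hours 14 + 13 + 15 + 6 = 48 ≤ 52, interest score 2 + 15 + 16 + 17 = 50.
ML + HCI + Algorithms + Networks: credit hours 13 + 15 + 6 + 8 = 42 ≤ 52, interest score 15 + 16 + 17 + 6 = 54.
ML + HCI + Systems + Algorithms: credit hours 13 + 15 + 15 + 6 = 49 ≤ 52, interest score 15 + 16 + 10 + 17 = 58.
Best is ML, HCI, Systems, and Algorithms with total interest score 58.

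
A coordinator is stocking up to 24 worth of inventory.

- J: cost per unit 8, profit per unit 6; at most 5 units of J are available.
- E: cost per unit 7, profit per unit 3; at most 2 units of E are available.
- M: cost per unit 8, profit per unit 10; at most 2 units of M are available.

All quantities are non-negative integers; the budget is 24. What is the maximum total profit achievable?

26

M has the best ratio (10/8); taking only M gives at most 2×10 = 20 (stopped by the supply cap of 2).
Mixing does better — 1×J and 2×M: cost 24 ≤ 24, profit 1·6 + 2·10 = 26.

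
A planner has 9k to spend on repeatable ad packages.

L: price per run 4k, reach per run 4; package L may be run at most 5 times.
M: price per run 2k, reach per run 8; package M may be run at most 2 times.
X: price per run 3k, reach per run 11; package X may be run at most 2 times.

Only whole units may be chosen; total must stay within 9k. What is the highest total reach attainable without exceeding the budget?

30

This is a bounded integer knapsack.
M has the best ratio (8/2); taking only M gives at most 2×8 = 16 (stopped by the supply cap of 2).
Mixing does better — 1×M and 2×X: price 8 ≤ 9, reach 1·8 + 2·11 = 30.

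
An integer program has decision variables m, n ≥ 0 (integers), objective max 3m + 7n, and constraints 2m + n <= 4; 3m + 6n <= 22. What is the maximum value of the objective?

The continuous relaxation peaks at (0, 3.67) with value 25.67; rounding to a feasible lattice point costs some objective.
(m,n)=(0,3): 2·0+1·3=3≤4, 3·0+6·3=18≤22, objective 21.
(m,n)=(1,2): 2·1+1·2=4≤4, 3·1+6·2=15≤22, objective 17.
(m,n)=(0,2): 2·0+1·2=2≤4, 3·0+6·2=12≤22, objective 14.
No feasible integer point exceeds 21.

21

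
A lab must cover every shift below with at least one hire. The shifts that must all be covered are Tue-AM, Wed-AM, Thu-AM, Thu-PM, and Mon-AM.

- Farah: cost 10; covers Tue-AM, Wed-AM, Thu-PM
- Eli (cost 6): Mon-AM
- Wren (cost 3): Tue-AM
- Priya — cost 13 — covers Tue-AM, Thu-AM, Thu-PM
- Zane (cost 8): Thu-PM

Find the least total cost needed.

The greedy cost-per-new-shift heuristic would pick Wren, Farah, Eli, and Priya for 32, but a cheaper cover exists.
Choose Farah, Eli, and Priya: together they cover Tue-AM, Wed-AM, Thu-AM, Thu-PM, Mon-AM — every shift.
Total cost: 10 + 6 + 13 = 29.
No cover costs less than 29.

29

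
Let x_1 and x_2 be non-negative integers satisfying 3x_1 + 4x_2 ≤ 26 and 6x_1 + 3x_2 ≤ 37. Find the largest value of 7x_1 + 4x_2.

(x_1,x_2)=(5,2) is feasible, giving 43.
(x_1,x_2)=(4,3) is feasible, giving 40.
(x_1,x_2)=(5,1) is feasible, giving 39.
Maximum is 43 at (x_1,x_2)=(5,2).

43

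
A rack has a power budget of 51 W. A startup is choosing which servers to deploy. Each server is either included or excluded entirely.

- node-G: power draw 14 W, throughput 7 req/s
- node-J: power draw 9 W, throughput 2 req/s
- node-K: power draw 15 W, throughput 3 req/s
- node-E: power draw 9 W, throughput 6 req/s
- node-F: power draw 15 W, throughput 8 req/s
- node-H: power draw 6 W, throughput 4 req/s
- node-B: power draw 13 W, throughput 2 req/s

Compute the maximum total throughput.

Allowing fractional choices, the relaxed optimum would be about 26.6, but servers are indivisible.
node-G + node-J + node-E + node-F: power draw 14 + 9 + 9 + 15 = 47 ≤ 51, throughput 7 + 2 + 6 + 8 = 23.
node-G + node-E + node-F + node-H: power draw 14 + 9 + 15 + 6 = 44 ≤ 51, throughput 7 + 6 + 8 + 4 = 25.
Best is node-G, node-E, node-F, and node-H with total throughput 25.

25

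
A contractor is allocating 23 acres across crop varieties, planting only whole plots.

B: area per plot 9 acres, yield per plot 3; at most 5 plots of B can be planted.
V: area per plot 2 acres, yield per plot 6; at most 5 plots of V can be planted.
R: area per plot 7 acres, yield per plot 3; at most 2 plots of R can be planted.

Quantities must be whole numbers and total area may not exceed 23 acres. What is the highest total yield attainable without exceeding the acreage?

33

This is a bounded integer knapsack.
V has the best ratio (6/2); taking only V gives at most 5×6 = 30 (stopped by the supply cap of 5).
Mixing does better — 5×V and 1×R: area 17 ≤ 23, yield 5·6 + 1·3 = 33.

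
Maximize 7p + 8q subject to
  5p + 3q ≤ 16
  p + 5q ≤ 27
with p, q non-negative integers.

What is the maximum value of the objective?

(p,q)=(0,5): 5·0+3·5=15≤16, 1·0+5·5=25≤27, objective 40.
(p,q)=(0,4): 5·0+3·4=12≤16, 1·0+5·4=20≤27, objective 32.
No feasible integer point exceeds 40.

40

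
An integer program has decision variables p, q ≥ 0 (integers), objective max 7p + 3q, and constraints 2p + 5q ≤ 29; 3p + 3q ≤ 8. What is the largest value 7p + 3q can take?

14

Relaxing integrality, the LP optimum is 18.67 at (p,q) = (2.67, 0), which is not an integer point.
(p,q)=(2,0): 2·2+5·0=4≤29, 3·2+3·0=6≤8, objective 14.
(p,q)=(1,1): 2·1+5·1=7≤29, 3·1+3·1=6≤8, objective 10.
(p,q)=(1,0): 2·1+5·0=2≤29, 3·1+3·0=3≤8, objective 7.
No feasible integer point exceeds 14.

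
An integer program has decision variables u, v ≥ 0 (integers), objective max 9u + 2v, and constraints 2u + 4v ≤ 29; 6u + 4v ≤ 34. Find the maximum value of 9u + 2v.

47

The continuous relaxation peaks at (5.67, 0) with value 51.00; rounding to a feasible lattice point costs some objective.
(u,v)=(5,1): 2·5+4·1=14≤29, 6·5+4·1=34≤34, objective 47.
(u,v)=(5,0): 2·5+4·0=10≤29, 6·5+4·0=30≤34, objective 45.
The best lattice point is (5,1), giving 47.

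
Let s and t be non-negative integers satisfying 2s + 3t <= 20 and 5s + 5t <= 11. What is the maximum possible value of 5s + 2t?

10

Relaxing integrality, the LP optimum is 11.00 at (s,t) = (2.2, 0), which is not an integer point.
(s,t)=(2,0): 2·2+3·0=4≤20, 5·2+5·0=10≤11, objective 10.
(s,t)=(1,1): 2·1+3·1=5≤20, 5·1+5·1=10≤11, objective 7.
(s,t)=(1,0): 2·1+3·0=2≤20, 5·1+5·0=5≤11, objective 5.
Maximum is 10 at (s,t)=(2,0).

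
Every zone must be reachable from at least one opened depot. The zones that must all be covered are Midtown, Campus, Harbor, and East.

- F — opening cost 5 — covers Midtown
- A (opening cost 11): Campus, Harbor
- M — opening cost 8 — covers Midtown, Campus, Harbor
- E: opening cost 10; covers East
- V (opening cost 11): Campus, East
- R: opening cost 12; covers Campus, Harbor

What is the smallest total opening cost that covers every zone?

Choose M and E: together they cover Midtown, Campus, Harbor, East — every zone.
Total opening cost: 8 + 10 = 18.
No cover costs less than 18.

18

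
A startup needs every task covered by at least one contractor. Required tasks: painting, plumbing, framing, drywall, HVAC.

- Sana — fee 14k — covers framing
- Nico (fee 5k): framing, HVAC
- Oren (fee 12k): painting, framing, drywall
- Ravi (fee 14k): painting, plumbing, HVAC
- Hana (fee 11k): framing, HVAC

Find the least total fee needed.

Choose Oren and Ravi: together they cover painting, plumbing, framing, drywall, HVAC — every task.
Total fee: 12 + 14 = 26.

26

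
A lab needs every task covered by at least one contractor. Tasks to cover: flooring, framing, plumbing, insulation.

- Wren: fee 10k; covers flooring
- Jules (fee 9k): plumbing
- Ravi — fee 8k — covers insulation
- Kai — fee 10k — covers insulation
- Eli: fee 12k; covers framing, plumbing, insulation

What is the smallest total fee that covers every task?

22

Choose Wren and Eli: together they cover flooring, framing, plumbing, insulation — every task.
Total fee: 10 + 12 = 22.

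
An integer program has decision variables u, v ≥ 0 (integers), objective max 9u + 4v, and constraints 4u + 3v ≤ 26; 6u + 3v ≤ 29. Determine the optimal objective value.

40

Relaxing integrality, the LP optimum is 43.50 at (u,v) = (4.83, 0), which is not an integer point.
(u,v)=(4,1) is feasible, giving 40.
(u,v)=(4,0) is feasible, giving 36.
(u,v)=(3,2) is feasible, giving 35.
The best lattice point is (4,1), giving 40.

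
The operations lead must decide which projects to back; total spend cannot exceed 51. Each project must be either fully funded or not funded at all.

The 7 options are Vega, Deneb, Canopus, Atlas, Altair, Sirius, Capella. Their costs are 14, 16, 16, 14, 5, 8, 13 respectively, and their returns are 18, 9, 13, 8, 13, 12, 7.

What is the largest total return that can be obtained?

56

Vega + Deneb + Altair + Sirius: cost 14 + 16 + 5 + 8 = 43 ≤ 51, return 18 + 9 + 13 + 12 = 52.
Vega + Deneb + Canopus + Altair: cost 14 + 16 + 16 + 5 = 51 ≤ 51, return 18 + 9 + 13 + 13 = 53.
Vega + Canopus + Altair + Sirius: cost 14 + 16 + 5 + 8 = 43 ≤ 51, return 18 + 13 + 13 + 12 = 56.
Best is Vega, Canopus, Altair, and Sirius with total return 56.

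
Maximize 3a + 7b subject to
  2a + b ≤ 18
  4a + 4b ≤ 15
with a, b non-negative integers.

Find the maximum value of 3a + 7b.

(a,b)=(0,3): 2·0+1·3=3≤18, 4·0+4·3=12≤15, objective 21.
(a,b)=(1,2): 2·1+1·2=4≤18, 4·1+4·2=12≤15, objective 17.
(a,b)=(0,2): 2·0+1·2=2≤18, 4·0+4·2=8≤15, objective 14.
No feasible integer point exceeds 21.

21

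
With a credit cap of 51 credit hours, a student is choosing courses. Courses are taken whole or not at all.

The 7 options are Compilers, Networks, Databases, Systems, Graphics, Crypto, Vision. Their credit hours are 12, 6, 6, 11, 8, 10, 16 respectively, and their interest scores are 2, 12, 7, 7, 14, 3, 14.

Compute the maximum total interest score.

Networks + Databases + Graphics + Crypto + Vision: credit hours 6 + 6 + 8 + 10 + 16 = 46 ≤ 51, interest score 12 + 7 + 14 + 3 + 14 = 50.
Networks + Databases + Systems + Graphics + Vision: credit hours 6 + 6 + 11 + 8 + 16 = 47 ≤ 51, interest score 12 + 7 + 7 + 14 + 14 = 54.
Best is Networks, Databases, Systems, Graphics, and Vision with total interest score 54.

54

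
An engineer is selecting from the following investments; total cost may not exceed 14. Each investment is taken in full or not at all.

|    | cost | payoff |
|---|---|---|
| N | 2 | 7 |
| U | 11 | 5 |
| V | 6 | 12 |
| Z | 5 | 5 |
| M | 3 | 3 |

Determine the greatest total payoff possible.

24

Treat it as a binary knapsack problem.
Allowing fractional choices, the relaxed optimum would be about 25.0, but investments are indivisible.
V + Z + M: cost 6 + 5 + 3 = 14 ≤ 14, payoff 12 + 5 + 3 = 20.
N + V + Z: cost 2 + 6 + 5 = 13 ≤ 14, payoff 7 + 12 + 5 = 24.
N + V + M: cost 2 + 6 + 3 = 11 ≤ 14, payoff 7 + 12 + 3 = 22.
Best is N, V, and Z with total payoff 24.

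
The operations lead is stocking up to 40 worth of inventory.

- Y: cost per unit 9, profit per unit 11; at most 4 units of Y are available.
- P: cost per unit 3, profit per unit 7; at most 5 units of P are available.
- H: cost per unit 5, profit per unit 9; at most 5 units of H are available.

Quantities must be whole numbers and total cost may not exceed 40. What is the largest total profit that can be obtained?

5×P and 5×H: cost 40 ≤ 40, profit 5·7 + 5·9 = 80.
4×P and 5×H: cost 37 ≤ 40, profit 4·7 + 5·9 = 73.
Best is 80.

80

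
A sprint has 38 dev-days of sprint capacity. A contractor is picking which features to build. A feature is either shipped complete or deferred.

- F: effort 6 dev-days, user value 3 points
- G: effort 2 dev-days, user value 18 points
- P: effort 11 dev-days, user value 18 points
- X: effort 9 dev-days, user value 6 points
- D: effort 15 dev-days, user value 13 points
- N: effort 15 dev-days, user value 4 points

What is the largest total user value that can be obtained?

G + P + D: effort 2 + 11 + 15 = 28 ≤ 38, user value 18 + 18 + 13 = 49.
F + G + P + D: effort 6 + 2 + 11 + 15 = 34 ≤ 38, user value 3 + 18 + 18 + 13 = 52.
G + P + X + D: effort 2 + 11 + 9 + 15 = 37 ≤ 38, user value 18 + 18 + 6 + 13 = 55.
Best is G, P, X, and D with total user value 55.

55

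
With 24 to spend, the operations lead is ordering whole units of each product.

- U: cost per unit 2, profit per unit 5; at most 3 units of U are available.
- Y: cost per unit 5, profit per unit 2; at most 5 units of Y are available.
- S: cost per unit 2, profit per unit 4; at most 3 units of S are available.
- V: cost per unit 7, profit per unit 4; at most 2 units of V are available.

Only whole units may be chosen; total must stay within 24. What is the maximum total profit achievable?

U has the best ratio (5/2); taking only U gives at most 3×5 = 15 (stopped by the supply cap of 3).
Mixing does better — 3×U, 1×Y, 3×S, and 1×V: cost 24 ≤ 24, profit 3·5 + 1·2 + 3·4 + 1·4 = 33.

33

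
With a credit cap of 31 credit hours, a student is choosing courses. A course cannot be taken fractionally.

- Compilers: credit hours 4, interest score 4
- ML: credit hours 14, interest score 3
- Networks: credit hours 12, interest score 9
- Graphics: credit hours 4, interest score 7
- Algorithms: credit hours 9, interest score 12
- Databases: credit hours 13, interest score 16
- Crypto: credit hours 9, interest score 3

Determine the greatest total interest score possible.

39

This is an integer program with binary decision variables.
Allowing fractional choices, the relaxed optimum would be about 39.8, but courses are indivisible.
Compilers + Graphics + Algorithms + Databases: credit hours 4 + 4 + 9 + 13 = 30 ≤ 31, interest score 4 + 7 + 12 + 16 = 39.
Graphics + Algorithms + Databases: credit hours 4 + 9 + 13 = 26 ≤ 31, interest score 7 + 12 + 16 = 35.
Best is Compilers, Graphics, Algorithms, and Databases with total interest score 39.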